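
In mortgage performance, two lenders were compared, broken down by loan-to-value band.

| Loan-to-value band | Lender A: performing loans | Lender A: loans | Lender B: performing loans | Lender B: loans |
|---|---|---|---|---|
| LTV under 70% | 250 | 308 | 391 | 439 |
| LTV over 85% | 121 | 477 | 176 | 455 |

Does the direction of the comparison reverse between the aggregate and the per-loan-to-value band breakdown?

No

LTV under 70%: Lender A 250/308 = 81.2%, Lender B 391/439 = 89.1% → Lender B
LTV over 85%: Lender A 121/477 = 25.4%, Lender B 176/455 = 38.7% → Lender B
Overall: Lender A 371/785 = 47.3%, Lender B 567/894 = 63.4% → Lender B
Lender B wins overall and in every loan-to-value group — no reversal.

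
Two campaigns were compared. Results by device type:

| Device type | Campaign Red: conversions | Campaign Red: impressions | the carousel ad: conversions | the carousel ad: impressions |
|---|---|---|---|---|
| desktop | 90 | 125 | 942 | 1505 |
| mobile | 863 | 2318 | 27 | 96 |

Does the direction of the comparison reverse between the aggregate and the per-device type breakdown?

Yes

Desktop: Campaign Red 90/125 = 72.0%, the carousel ad 942/1505 = 62.6% → Campaign Red
Mobile: Campaign Red 863/2318 = 37.2%, the carousel ad 27/96 = 28.1% → Campaign Red
Overall: Campaign Red 953/2443 = 39.0%, the carousel ad 969/1601 = 60.5% → the carousel ad
Campaign Red wins each device group but the carousel ad wins overall — the comparison reverses. Campaign Red's impressions skew toward mobile, which has a lower base rate.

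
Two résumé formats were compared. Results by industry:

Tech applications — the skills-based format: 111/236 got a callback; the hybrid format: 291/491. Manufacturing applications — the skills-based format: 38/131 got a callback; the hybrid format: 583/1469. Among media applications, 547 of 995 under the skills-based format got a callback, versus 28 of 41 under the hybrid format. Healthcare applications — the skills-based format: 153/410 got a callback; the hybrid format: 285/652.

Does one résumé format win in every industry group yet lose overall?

Tech: the skills-based format 111/236 = 47.0%, the hybrid format 291/491 = 59.3% → the hybrid format
Manufacturing: the skills-based format 38/131 = 29.0%, the hybrid format 583/1469 = 39.7% → the hybrid format
Media: the skills-based format 547/995 = 55.0%, the hybrid format 28/41 = 68.3% → the hybrid format
Healthcare: the skills-based format 153/410 = 37.3%, the hybrid format 285/652 = 43.7% → the hybrid format
Overall: the skills-based format 849/1772 = 47.9%, the hybrid format 1187/2653 = 44.7% → the skills-based format
The hybrid format wins each industry group but the skills-based format wins overall — the comparison reverses. The hybrid format's applications skew toward manufacturing, which has a lower base rate.

Yes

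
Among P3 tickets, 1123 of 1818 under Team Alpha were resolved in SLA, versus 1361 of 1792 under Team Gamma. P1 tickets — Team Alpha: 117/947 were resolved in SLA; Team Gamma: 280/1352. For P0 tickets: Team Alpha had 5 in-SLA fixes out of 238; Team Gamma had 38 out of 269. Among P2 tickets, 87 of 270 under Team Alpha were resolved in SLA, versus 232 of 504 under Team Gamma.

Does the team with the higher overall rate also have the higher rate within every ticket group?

P3: Team Alpha 1123/1818 = 61.8%, Team Gamma 1361/1792 = 75.9% → Team Gamma
P1: Team Alpha 117/947 = 12.4%, Team Gamma 280/1352 = 20.7% → Team Gamma
P0: Team Alpha 5/238 = 2.1%, Team Gamma 38/269 = 14.1% → Team Gamma
P2: Team Alpha 87/270 = 32.2%, Team Gamma 232/504 = 46.0% → Team Gamma
Overall: Team Alpha 1332/3273 = 40.7%, Team Gamma 1911/3917 = 48.8% → Team Gamma
Team Gamma wins overall and in every ticket group — no reversal.

Yes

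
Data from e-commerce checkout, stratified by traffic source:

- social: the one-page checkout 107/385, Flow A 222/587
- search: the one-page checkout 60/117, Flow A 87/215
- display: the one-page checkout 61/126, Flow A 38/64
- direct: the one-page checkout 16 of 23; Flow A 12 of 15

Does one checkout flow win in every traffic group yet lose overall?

No

Social: the one-page checkout 107/385 = 27.8%, Flow A 222/587 = 37.8% → Flow A
Search: the one-page checkout 60/117 = 51.3%, Flow A 87/215 = 40.5% → the one-page checkout
Display: the one-page checkout 61/126 = 48.4%, Flow A 38/64 = 59.4% → Flow A
Direct: the one-page checkout 16/23 = 69.6%, Flow A 12/15 = 80.0% → Flow A
Overall: the one-page checkout 244/651 = 37.5%, Flow A 359/881 = 40.7% → Flow A
Neither sweeps: the one-page checkout wins 1 of 4 groups, Flow A wins 3. Flow A wins overall but not every group — no Simpson reversal.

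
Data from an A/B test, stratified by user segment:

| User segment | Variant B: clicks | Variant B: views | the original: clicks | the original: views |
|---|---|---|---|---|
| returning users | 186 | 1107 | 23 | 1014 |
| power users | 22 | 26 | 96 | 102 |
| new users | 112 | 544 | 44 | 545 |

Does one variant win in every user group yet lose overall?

Returning users: Variant B 186/1107 = 16.8%, the original 23/1014 = 2.3% → Variant B
Power users: Variant B 22/26 = 84.6%, the original 96/102 = 94.1% → the original
New users: Variant B 112/544 = 20.6%, the original 44/545 = 8.1% → Variant B
Overall: Variant B 320/1677 = 19.1%, the original 163/1661 = 9.8% → Variant B
Neither sweeps: Variant B wins 2 of 3 groups, the original wins 1. Variant B wins overall but not every group — no Simpson reversal.

No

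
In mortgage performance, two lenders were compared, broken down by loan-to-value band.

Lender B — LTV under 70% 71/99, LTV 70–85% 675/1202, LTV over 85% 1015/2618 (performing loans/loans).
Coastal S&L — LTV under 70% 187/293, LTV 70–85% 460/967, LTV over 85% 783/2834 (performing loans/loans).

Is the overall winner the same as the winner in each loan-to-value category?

LTV under 70%: Lender B 71/99 = 71.7%, Coastal S&L 187/293 = 63.8% → Lender B
LTV 70–85%: Lender B 675/1202 = 56.2%, Coastal S&L 460/967 = 47.6% → Lender B
LTV over 85%: Lender B 1015/2618 = 38.8%, Coastal S&L 783/2834 = 27.6% → Lender B
Overall: Lender B 1761/3919 = 44.9%, Coastal S&L 1430/4094 = 34.9% → Lender B
Lender B wins overall and in every loan-to-value group — no reversal.

Yes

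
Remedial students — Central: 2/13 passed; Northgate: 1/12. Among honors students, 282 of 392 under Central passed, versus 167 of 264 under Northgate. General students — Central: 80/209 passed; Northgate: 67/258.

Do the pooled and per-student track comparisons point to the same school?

Remedial: Central 2/13 = 15.4%, Northgate 1/12 = 8.3% → Central
Honors: Central 282/392 = 71.9%, Northgate 167/264 = 63.3% → Central
General: Central 80/209 = 38.3%, Northgate 67/258 = 26.0% → Central
Overall: Central 364/614 = 59.3%, Northgate 235/534 = 44.0% → Central
Central wins overall and in every student group — no reversal.

Yes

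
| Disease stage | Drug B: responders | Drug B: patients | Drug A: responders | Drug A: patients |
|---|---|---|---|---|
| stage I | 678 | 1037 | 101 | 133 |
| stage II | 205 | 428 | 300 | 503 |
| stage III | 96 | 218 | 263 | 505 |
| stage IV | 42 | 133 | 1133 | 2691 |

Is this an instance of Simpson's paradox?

Yes

Stage I: Drug B 678/1037 = 65.4%, Drug A 101/133 = 75.9% → Drug A
Stage II: Drug B 205/428 = 47.9%, Drug A 300/503 = 59.6% → Drug A
Stage III: Drug B 96/218 = 44.0%, Drug A 263/505 = 52.1% → Drug A
Stage IV: Drug B 42/133 = 31.6%, Drug A 1133/2691 = 42.1% → Drug A
Overall: Drug B 1021/1816 = 56.2%, Drug A 1797/3832 = 46.9% → Drug B
Drug A wins each disease group but Drug B wins overall — the comparison reverses. Drug A's patients skew toward stage IV, which has a lower base rate.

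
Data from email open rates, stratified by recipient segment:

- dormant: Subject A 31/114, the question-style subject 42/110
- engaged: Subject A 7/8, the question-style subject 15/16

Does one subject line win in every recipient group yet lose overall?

Dormant: Subject A 31/114 = 27.2%, the question-style subject 42/110 = 38.2% → the question-style subject
Engaged: Subject A 7/8 = 87.5%, the question-style subject 15/16 = 93.8% → the question-style subject
Overall: Subject A 38/122 = 31.1%, the question-style subject 57/126 = 45.2% → the question-style subject
The question-style subject wins overall and in every recipient group — no reversal.

No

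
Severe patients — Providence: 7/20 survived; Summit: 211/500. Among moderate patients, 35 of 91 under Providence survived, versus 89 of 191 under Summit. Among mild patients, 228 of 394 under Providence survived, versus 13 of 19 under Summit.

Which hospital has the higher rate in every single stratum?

Summit

Severe: Providence 7/20 = 35.0%, Summit 211/500 = 42.2% → Summit
Moderate: Providence 35/91 = 38.5%, Summit 89/191 = 46.6% → Summit
Mild: Providence 228/394 = 57.9%, Summit 13/19 = 68.4% → Summit
Summit has the higher rate in all 3 groups.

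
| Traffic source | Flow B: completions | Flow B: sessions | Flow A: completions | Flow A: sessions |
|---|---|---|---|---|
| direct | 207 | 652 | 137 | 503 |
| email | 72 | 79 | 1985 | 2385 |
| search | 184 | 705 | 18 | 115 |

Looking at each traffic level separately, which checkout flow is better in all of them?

Flow B

Direct: Flow B 207/652 = 31.7%, Flow A 137/503 = 27.2% → Flow B
Email: Flow B 72/79 = 91.1%, Flow A 1985/2385 = 83.2% → Flow B
Search: Flow B 184/705 = 26.1%, Flow A 18/115 = 15.7% → Flow B
Flow B has the higher rate in all 3 groups.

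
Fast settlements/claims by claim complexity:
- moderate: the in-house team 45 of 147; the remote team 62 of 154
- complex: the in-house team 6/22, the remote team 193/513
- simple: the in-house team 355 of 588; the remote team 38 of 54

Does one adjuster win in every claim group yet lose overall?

Moderate: the in-house team 45/147 = 30.6%, the remote team 62/154 = 40.3% → the remote team
Complex: the in-house team 6/22 = 27.3%, the remote team 193/513 = 37.6% → the remote team
Simple: the in-house team 355/588 = 60.4%, the remote team 38/54 = 70.4% → the remote team
Overall: the in-house team 406/757 = 53.6%, the remote team 293/721 = 40.6% → the in-house team
The remote team wins each claim group but the in-house team wins overall — the comparison reverses. The remote team's claims skew toward complex, which has a lower base rate.

Yes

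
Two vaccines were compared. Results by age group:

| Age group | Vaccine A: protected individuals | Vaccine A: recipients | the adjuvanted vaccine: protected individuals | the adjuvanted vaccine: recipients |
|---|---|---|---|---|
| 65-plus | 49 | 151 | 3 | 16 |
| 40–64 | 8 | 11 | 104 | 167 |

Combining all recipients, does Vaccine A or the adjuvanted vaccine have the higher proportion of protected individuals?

the adjuvanted vaccine

65-plus: Vaccine A 49/151 = 32.5%, the adjuvanted vaccine 3/16 = 18.8% → Vaccine A
40–64: Vaccine A 8/11 = 72.7%, the adjuvanted vaccine 104/167 = 62.3% → Vaccine A
Overall: Vaccine A 57/162 = 35.2%, the adjuvanted vaccine 107/183 = 58.5% → the adjuvanted vaccine
(Vaccine A wins every age group but the adjuvanted vaccine wins overall — Vaccine A's recipients skew toward the low-rate 65-plus group.)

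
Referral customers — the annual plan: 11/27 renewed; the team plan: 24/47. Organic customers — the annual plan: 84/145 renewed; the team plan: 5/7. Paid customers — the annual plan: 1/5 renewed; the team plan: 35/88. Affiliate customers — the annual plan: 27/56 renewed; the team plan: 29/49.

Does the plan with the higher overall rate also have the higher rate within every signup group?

No

Referral: the annual plan 11/27 = 40.7%, the team plan 24/47 = 51.1% → the team plan
Organic: the annual plan 84/145 = 57.9%, the team plan 5/7 = 71.4% → the team plan
Paid: the annual plan 1/5 = 20.0%, the team plan 35/88 = 39.8% → the team plan
Affiliate: the annual plan 27/56 = 48.2%, the team plan 29/49 = 59.2% → the team plan
Overall: the annual plan 123/233 = 52.8%, the team plan 93/191 = 48.7% → the annual plan
The team plan wins each signup group but the annual plan wins overall — the comparison reverses. The team plan's customers skew toward paid, which has a lower base rate.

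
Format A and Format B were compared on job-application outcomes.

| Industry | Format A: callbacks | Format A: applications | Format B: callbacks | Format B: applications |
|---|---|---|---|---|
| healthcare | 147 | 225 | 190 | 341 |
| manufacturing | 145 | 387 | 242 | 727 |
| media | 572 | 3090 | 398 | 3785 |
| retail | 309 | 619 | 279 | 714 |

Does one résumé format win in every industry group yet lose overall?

No

Healthcare: Format A 147/225 = 65.3%, Format B 190/341 = 55.7% → Format A
Manufacturing: Format A 145/387 = 37.5%, Format B 242/727 = 33.3% → Format A
Media: Format A 572/3090 = 18.5%, Format B 398/3785 = 10.5% → Format A
Retail: Format A 309/619 = 49.9%, Format B 279/714 = 39.1% → Format A
Overall: Format A 1173/4321 = 27.1%, Format B 1109/5567 = 19.9% → Format A
Format A wins overall and in every industry group — no reversal.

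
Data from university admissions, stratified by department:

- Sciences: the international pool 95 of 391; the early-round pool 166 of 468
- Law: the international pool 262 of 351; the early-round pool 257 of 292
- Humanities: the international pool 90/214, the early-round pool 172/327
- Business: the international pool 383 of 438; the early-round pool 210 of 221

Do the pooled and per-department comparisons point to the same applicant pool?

Sciences: the international pool 95/391 = 24.3%, the early-round pool 166/468 = 35.5% → the early-round pool
Law: the international pool 262/351 = 74.6%, the early-round pool 257/292 = 88.0% → the early-round pool
Humanities: the international pool 90/214 = 42.1%, the early-round pool 172/327 = 52.6% → the early-round pool
Business: the international pool 383/438 = 87.4%, the early-round pool 210/221 = 95.0% → the early-round pool
Overall: the international pool 830/1394 = 59.5%, the early-round pool 805/1308 = 61.5% → the early-round pool
The early-round pool wins overall and in every department group — no reversal.

Yes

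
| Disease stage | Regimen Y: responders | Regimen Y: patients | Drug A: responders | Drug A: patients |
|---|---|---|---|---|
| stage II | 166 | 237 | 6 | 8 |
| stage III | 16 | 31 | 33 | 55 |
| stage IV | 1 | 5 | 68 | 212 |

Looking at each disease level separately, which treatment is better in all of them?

Drug A

Stage II: Regimen Y 166/237 = 70.0%, Drug A 6/8 = 75.0% → Drug A
Stage III: Regimen Y 16/31 = 51.6%, Drug A 33/55 = 60.0% → Drug A
Stage IV: Regimen Y 1/5 = 20.0%, Drug A 68/212 = 32.1% → Drug A
Drug A has the higher rate in all 3 groups.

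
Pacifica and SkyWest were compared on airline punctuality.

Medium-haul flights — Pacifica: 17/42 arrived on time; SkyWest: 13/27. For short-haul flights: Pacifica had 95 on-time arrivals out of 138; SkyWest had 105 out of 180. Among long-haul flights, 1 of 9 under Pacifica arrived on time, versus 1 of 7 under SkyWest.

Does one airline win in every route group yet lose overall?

Medium-haul: Pacifica 17/42 = 40.5%, SkyWest 13/27 = 48.1% → SkyWest
Short-haul: Pacifica 95/138 = 68.8%, SkyWest 105/180 = 58.3% → Pacifica
Long-haul: Pacifica 1/9 = 11.1%, SkyWest 1/7 = 14.3% → SkyWest
Overall: Pacifica 113/189 = 59.8%, SkyWest 119/214 = 55.6% → Pacifica
Neither sweeps: Pacifica wins 1 of 3 groups, SkyWest wins 2. Pacifica wins overall but not every group — no Simpson reversal.

No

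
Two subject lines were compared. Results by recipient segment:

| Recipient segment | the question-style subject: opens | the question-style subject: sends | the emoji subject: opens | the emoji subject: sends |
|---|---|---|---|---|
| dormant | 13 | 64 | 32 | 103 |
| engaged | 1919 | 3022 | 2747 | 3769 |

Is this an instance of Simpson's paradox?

Dormant: the question-style subject 13/64 = 20.3%, the emoji subject 32/103 = 31.1% → the emoji subject
Engaged: the question-style subject 1919/3022 = 63.5%, the emoji subject 2747/3769 = 72.9% → the emoji subject
Overall: the question-style subject 1932/3086 = 62.6%, the emoji subject 2779/3872 = 71.8% → the emoji subject
The emoji subject wins overall and in every recipient group — no reversal.

No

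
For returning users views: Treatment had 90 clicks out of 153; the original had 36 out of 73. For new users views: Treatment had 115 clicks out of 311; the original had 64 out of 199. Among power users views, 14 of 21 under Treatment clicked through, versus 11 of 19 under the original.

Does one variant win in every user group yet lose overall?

No

Returning users: Treatment 90/153 = 58.8%, the original 36/73 = 49.3% → Treatment
New users: Treatment 115/311 = 37.0%, the original 64/199 = 32.2% → Treatment
Power users: Treatment 14/21 = 66.7%, the original 11/19 = 57.9% → Treatment
Overall: Treatment 219/485 = 45.2%, the original 111/291 = 38.1% → Treatment
Treatment wins overall and in every user group — no reversal.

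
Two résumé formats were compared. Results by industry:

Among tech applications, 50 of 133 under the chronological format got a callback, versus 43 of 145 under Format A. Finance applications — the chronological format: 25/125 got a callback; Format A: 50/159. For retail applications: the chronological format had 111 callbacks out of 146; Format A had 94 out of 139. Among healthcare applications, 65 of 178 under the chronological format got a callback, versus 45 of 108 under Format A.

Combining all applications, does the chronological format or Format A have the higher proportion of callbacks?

the chronological format

Tech: the chronological format 50/133 = 37.6%, Format A 43/145 = 29.7% → the chronological format
Finance: the chronological format 25/125 = 20.0%, Format A 50/159 = 31.4% → Format A
Retail: the chronological format 111/146 = 76.0%, Format A 94/139 = 67.6% → the chronological format
Healthcare: the chronological format 65/178 = 36.5%, Format A 45/108 = 41.7% → Format A
Overall: the chronological format 251/582 = 43.1%, Format A 232/551 = 42.1% → the chronological format
(Neither sweeps every industry group, but the chronological format has the higher pooled rate.)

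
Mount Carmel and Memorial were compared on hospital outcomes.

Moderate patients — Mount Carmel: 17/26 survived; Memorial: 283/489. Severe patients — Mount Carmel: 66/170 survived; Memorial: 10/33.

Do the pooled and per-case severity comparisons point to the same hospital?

No

Moderate: Mount Carmel 17/26 = 65.4%, Memorial 283/489 = 57.9% → Mount Carmel
Severe: Mount Carmel 66/170 = 38.8%, Memorial 10/33 = 30.3% → Mount Carmel
Overall: Mount Carmel 83/196 = 42.3%, Memorial 293/522 = 56.1% → Memorial
Mount Carmel wins each case group but Memorial wins overall — the comparison reverses. Mount Carmel's patients skew toward severe, which has a lower base rate.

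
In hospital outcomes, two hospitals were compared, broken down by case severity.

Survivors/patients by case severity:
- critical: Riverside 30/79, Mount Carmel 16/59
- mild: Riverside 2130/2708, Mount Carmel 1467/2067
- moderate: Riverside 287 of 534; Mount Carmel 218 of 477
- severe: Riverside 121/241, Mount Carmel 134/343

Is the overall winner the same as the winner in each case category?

Critical: Riverside 30/79 = 38.0%, Mount Carmel 16/59 = 27.1% → Riverside
Mild: Riverside 2130/2708 = 78.7%, Mount Carmel 1467/2067 = 71.0% → Riverside
Moderate: Riverside 287/534 = 53.7%, Mount Carmel 218/477 = 45.7% → Riverside
Severe: Riverside 121/241 = 50.2%, Mount Carmel 134/343 = 39.1% → Riverside
Overall: Riverside 2568/3562 = 72.1%, Mount Carmel 1835/2946 = 62.3% → Riverside
Riverside wins overall and in every case group — no reversal.

Yes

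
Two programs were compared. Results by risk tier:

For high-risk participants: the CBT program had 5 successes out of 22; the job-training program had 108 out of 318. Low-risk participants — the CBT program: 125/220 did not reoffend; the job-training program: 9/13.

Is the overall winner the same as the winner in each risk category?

No

High-risk: the CBT program 5/22 = 22.7%, the job-training program 108/318 = 34.0% → the job-training program
Low-risk: the CBT program 125/220 = 56.8%, the job-training program 9/13 = 69.2% → the job-training program
Overall: the CBT program 130/242 = 53.7%, the job-training program 117/331 = 35.3% → the CBT program
The job-training program wins each risk group but the CBT program wins overall — the comparison reverses. The job-training program's participants skew toward high-risk, which has a lower base rate.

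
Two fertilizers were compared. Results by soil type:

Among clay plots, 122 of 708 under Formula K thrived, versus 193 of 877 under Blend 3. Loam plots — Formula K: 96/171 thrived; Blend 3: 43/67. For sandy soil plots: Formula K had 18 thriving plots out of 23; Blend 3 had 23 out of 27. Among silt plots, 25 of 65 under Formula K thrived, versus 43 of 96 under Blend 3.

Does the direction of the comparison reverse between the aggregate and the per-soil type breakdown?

Clay: Formula K 122/708 = 17.2%, Blend 3 193/877 = 22.0% → Blend 3
Loam: Formula K 96/171 = 56.1%, Blend 3 43/67 = 64.2% → Blend 3
Sandy soil: Formula K 18/23 = 78.3%, Blend 3 23/27 = 85.2% → Blend 3
Silt: Formula K 25/65 = 38.5%, Blend 3 43/96 = 44.8% → Blend 3
Overall: Formula K 261/967 = 27.0%, Blend 3 302/1067 = 28.3% → Blend 3
Blend 3 wins overall and in every soil group — no reversal.

No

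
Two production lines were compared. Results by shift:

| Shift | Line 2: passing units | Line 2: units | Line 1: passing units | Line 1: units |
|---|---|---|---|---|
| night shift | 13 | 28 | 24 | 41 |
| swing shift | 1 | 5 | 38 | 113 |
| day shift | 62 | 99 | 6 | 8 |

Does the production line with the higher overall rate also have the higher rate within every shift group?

Night shift: Line 2 13/28 = 46.4%, Line 1 24/41 = 58.5% → Line 1
Swing shift: Line 2 1/5 = 20.0%, Line 1 38/113 = 33.6% → Line 1
Day shift: Line 2 62/99 = 62.6%, Line 1 6/8 = 75.0% → Line 1
Overall: Line 2 76/132 = 57.6%, Line 1 68/162 = 42.0% → Line 2
Line 1 wins each shift group but Line 2 wins overall — the comparison reverses. Line 1's units skew toward swing shift, which has a lower base rate.

No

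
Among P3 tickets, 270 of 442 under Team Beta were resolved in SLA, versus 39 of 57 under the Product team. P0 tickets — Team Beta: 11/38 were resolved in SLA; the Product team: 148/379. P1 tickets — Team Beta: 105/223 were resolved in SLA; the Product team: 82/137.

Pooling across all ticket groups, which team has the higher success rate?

Team Beta

P3: Team Beta 270/442 = 61.1%, the Product team 39/57 = 68.4% → the Product team
P0: Team Beta 11/38 = 28.9%, the Product team 148/379 = 39.1% → the Product team
P1: Team Beta 105/223 = 47.1%, the Product team 82/137 = 59.9% → the Product team
Overall: Team Beta 386/703 = 54.9%, the Product team 269/573 = 46.9% → Team Beta
(The Product team wins every ticket group but Team Beta wins overall — the Product team's tickets skew toward the low-rate P0 group.)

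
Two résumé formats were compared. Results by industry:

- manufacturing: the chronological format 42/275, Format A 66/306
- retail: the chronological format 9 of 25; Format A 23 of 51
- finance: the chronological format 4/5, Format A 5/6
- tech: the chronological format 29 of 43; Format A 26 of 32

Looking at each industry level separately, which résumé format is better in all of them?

Format A

Manufacturing: the chronological format 42/275 = 15.3%, Format A 66/306 = 21.6% → Format A
Retail: the chronological format 9/25 = 36.0%, Format A 23/51 = 45.1% → Format A
Finance: the chronological format 4/5 = 80.0%, Format A 5/6 = 83.3% → Format A
Tech: the chronological format 29/43 = 67.4%, Format A 26/32 = 81.2% → Format A
Format A has the higher rate in all 4 groups.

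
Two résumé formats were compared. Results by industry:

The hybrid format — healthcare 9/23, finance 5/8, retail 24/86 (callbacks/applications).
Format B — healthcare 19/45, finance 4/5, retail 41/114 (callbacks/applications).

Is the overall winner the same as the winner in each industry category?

Healthcare: the hybrid format 9/23 = 39.1%, Format B 19/45 = 42.2% → Format B
Finance: the hybrid format 5/8 = 62.5%, Format B 4/5 = 80.0% → Format B
Retail: the hybrid format 24/86 = 27.9%, Format B 41/114 = 36.0% → Format B
Overall: the hybrid format 38/117 = 32.5%, Format B 64/164 = 39.0% → Format B
Format B wins overall and in every industry group — no reversal.

Yes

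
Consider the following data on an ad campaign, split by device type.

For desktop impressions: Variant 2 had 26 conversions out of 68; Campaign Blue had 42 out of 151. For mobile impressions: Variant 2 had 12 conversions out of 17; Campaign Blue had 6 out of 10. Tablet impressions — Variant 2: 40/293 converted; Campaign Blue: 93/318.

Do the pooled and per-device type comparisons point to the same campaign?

No

Desktop: Variant 2 26/68 = 38.2%, Campaign Blue 42/151 = 27.8% → Variant 2
Mobile: Variant 2 12/17 = 70.6%, Campaign Blue 6/10 = 60.0% → Variant 2
Tablet: Variant 2 40/293 = 13.7%, Campaign Blue 93/318 = 29.2% → Campaign Blue
Overall: Variant 2 78/378 = 20.6%, Campaign Blue 141/479 = 29.4% → Campaign Blue
Neither sweeps: Variant 2 wins 2 of 3 groups, Campaign Blue wins 1. Campaign Blue wins overall but not every group — no Simpson reversal.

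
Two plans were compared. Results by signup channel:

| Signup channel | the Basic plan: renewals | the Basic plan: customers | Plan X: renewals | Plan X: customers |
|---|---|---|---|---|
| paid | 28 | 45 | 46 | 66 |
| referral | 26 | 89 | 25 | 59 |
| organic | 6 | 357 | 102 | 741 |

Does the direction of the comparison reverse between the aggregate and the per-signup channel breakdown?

No

Paid: the Basic plan 28/45 = 62.2%, Plan X 46/66 = 69.7% → Plan X
Referral: the Basic plan 26/89 = 29.2%, Plan X 25/59 = 42.4% → Plan X
Organic: the Basic plan 6/357 = 1.7%, Plan X 102/741 = 13.8% → Plan X
Overall: the Basic plan 60/491 = 12.2%, Plan X 173/866 = 20.0% → Plan X
Plan X wins overall and in every signup group — no reversal.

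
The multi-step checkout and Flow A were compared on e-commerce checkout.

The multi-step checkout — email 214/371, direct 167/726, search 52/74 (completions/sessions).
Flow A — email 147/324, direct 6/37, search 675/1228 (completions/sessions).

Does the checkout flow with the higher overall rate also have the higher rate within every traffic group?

No

Email: the multi-step checkout 214/371 = 57.7%, Flow A 147/324 = 45.4% → the multi-step checkout
Direct: the multi-step checkout 167/726 = 23.0%, Flow A 6/37 = 16.2% → the multi-step checkout
Search: the multi-step checkout 52/74 = 70.3%, Flow A 675/1228 = 55.0% → the multi-step checkout
Overall: the multi-step checkout 433/1171 = 37.0%, Flow A 828/1589 = 52.1% → Flow A
The multi-step checkout wins each traffic group but Flow A wins overall — the comparison reverses. The multi-step checkout's sessions skew toward direct, which has a lower base rate.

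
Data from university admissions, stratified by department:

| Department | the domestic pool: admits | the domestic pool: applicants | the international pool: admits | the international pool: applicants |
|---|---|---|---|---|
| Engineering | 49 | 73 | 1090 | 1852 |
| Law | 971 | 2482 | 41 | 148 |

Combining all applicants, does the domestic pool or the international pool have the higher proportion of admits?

Engineering: the domestic pool 49/73 = 67.1%, the international pool 1090/1852 = 58.9% → the domestic pool
Law: the domestic pool 971/2482 = 39.1%, the international pool 41/148 = 27.7% → the domestic pool
Overall: the domestic pool 1020/2555 = 39.9%, the international pool 1131/2000 = 56.5% → the international pool
(The domestic pool wins every department group but the international pool wins overall — the domestic pool's applicants skew toward the low-rate Law group.)

the international pool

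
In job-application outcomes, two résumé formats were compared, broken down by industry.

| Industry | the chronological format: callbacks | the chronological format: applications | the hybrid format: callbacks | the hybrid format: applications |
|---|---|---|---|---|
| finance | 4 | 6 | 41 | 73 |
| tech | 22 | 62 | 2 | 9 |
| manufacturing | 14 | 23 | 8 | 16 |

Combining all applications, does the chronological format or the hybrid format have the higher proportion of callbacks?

the hybrid format

Finance: the chronological format 4/6 = 66.7%, the hybrid format 41/73 = 56.2% → the chronological format
Tech: the chronological format 22/62 = 35.5%, the hybrid format 2/9 = 22.2% → the chronological format
Manufacturing: the chronological format 14/23 = 60.9%, the hybrid format 8/16 = 50.0% → the chronological format
Overall: the chronological format 40/91 = 44.0%, the hybrid format 51/98 = 52.0% → the hybrid format
(The chronological format wins every industry group but the hybrid format wins overall — the chronological format's applications skew toward the low-rate tech group.)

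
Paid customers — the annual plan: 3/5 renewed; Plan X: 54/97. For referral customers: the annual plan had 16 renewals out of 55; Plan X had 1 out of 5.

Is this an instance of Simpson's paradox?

Yes

Paid: the annual plan 3/5 = 60.0%, Plan X 54/97 = 55.7% → the annual plan
Referral: the annual plan 16/55 = 29.1%, Plan X 1/5 = 20.0% → the annual plan
Overall: the annual plan 19/60 = 31.7%, Plan X 55/102 = 53.9% → Plan X
The annual plan wins each signup group but Plan X wins overall — the comparison reverses. The annual plan's customers skew toward referral, which has a lower base rate.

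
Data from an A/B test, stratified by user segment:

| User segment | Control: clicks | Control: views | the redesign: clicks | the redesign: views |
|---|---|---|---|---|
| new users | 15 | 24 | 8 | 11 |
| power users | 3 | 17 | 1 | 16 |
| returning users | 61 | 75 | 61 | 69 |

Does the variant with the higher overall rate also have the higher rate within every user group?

New users: Control 15/24 = 62.5%, the redesign 8/11 = 72.7% → the redesign
Power users: Control 3/17 = 17.6%, the redesign 1/16 = 6.2% → Control
Returning users: Control 61/75 = 81.3%, the redesign 61/69 = 88.4% → the redesign
Overall: Control 79/116 = 68.1%, the redesign 70/96 = 72.9% → the redesign
Neither sweeps: Control wins 1 of 3 groups, the redesign wins 2. The redesign wins overall but not every group — no Simpson reversal.

No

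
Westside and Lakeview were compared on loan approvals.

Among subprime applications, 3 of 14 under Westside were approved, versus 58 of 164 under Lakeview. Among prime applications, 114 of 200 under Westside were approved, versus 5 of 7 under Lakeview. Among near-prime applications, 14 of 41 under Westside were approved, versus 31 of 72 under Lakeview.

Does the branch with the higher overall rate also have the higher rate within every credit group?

Subprime: Westside 3/14 = 21.4%, Lakeview 58/164 = 35.4% → Lakeview
Prime: Westside 114/200 = 57.0%, Lakeview 5/7 = 71.4% → Lakeview
Near-prime: Westside 14/41 = 34.1%, Lakeview 31/72 = 43.1% → Lakeview
Overall: Westside 131/255 = 51.4%, Lakeview 94/243 = 38.7% → Westside
Lakeview wins each credit group but Westside wins overall — the comparison reverses. Lakeview's applications skew toward subprime, which has a lower base rate.

No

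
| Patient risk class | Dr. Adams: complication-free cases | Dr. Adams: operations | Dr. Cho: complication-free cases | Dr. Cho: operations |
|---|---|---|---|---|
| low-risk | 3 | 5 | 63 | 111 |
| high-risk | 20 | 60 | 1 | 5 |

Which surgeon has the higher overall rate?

Dr. Cho

Low-risk: Dr. Adams 3/5 = 60.0%, Dr. Cho 63/111 = 56.8% → Dr. Adams
High-risk: Dr. Adams 20/60 = 33.3%, Dr. Cho 1/5 = 20.0% → Dr. Adams
Overall: Dr. Adams 23/65 = 35.4%, Dr. Cho 64/116 = 55.2% → Dr. Cho
(Dr. Adams wins every patient risk group but Dr. Cho wins overall — Dr. Adams's operations skew toward the low-rate high-risk group.)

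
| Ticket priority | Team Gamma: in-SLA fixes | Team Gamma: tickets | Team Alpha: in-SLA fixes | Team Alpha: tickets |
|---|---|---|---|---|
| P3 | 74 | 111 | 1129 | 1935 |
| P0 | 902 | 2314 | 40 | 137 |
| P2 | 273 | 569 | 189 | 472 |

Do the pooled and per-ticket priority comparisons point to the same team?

No

P3: Team Gamma 74/111 = 66.7%, Team Alpha 1129/1935 = 58.3% → Team Gamma
P0: Team Gamma 902/2314 = 39.0%, Team Alpha 40/137 = 29.2% → Team Gamma
P2: Team Gamma 273/569 = 48.0%, Team Alpha 189/472 = 40.0% → Team Gamma
Overall: Team Gamma 1249/2994 = 41.7%, Team Alpha 1358/2544 = 53.4% → Team Alpha
Team Gamma wins each ticket group but Team Alpha wins overall — the comparison reverses. Team Gamma's tickets skew toward P0, which has a lower base rate.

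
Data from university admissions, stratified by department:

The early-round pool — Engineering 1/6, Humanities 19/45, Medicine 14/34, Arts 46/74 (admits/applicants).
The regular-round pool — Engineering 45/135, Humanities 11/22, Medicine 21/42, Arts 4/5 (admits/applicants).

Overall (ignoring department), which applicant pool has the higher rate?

the early-round pool

Engineering: the early-round pool 1/6 = 16.7%, the regular-round pool 45/135 = 33.3% → the regular-round pool
Humanities: the early-round pool 19/45 = 42.2%, the regular-round pool 11/22 = 50.0% → the regular-round pool
Medicine: the early-round pool 14/34 = 41.2%, the regular-round pool 21/42 = 50.0% → the regular-round pool
Arts: the early-round pool 46/74 = 62.2%, the regular-round pool 4/5 = 80.0% → the regular-round pool
Overall: the early-round pool 80/159 = 50.3%, the regular-round pool 81/204 = 39.7% → the early-round pool
(The regular-round pool wins every department group but the early-round pool wins overall — the regular-round pool's applicants skew toward the low-rate Engineering group.)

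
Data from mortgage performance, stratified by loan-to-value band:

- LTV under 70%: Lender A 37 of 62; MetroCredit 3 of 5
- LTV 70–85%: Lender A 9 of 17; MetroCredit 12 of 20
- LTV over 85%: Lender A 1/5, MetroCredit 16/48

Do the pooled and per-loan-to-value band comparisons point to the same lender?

LTV under 70%: Lender A 37/62 = 59.7%, MetroCredit 3/5 = 60.0% → MetroCredit
LTV 70–85%: Lender A 9/17 = 52.9%, MetroCredit 12/20 = 60.0% → MetroCredit
LTV over 85%: Lender A 1/5 = 20.0%, MetroCredit 16/48 = 33.3% → MetroCredit
Overall: Lender A 47/84 = 56.0%, MetroCredit 31/73 = 42.5% → Lender A
MetroCredit wins each loan-to-value group but Lender A wins overall — the comparison reverses. MetroCredit's loans skew toward LTV over 85%, which has a lower base rate.

No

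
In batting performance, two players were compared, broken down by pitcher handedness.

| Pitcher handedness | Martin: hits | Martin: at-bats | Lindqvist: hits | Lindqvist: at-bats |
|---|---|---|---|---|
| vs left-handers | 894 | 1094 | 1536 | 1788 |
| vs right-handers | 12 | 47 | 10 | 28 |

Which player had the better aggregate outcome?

Lindqvist

Vs left-handers: Martin 894/1094 = 81.7%, Lindqvist 1536/1788 = 85.9% → Lindqvist
Vs right-handers: Martin 12/47 = 25.5%, Lindqvist 10/28 = 35.7% → Lindqvist
Overall: Martin 906/1141 = 79.4%, Lindqvist 1546/1816 = 85.1% → Lindqvist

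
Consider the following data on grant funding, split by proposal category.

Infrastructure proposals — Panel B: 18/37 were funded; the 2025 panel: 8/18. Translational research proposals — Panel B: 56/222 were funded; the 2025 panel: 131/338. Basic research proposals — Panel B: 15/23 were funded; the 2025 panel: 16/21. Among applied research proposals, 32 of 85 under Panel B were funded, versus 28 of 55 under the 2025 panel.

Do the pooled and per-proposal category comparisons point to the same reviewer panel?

Infrastructure: Panel B 18/37 = 48.6%, the 2025 panel 8/18 = 44.4% → Panel B
Translational research: Panel B 56/222 = 25.2%, the 2025 panel 131/338 = 38.8% → the 2025 panel
Basic research: Panel B 15/23 = 65.2%, the 2025 panel 16/21 = 76.2% → the 2025 panel
Applied research: Panel B 32/85 = 37.6%, the 2025 panel 28/55 = 50.9% → the 2025 panel
Overall: Panel B 121/367 = 33.0%, the 2025 panel 183/432 = 42.4% → the 2025 panel
Neither sweeps: Panel B wins 1 of 4 groups, the 2025 panel wins 3. The 2025 panel wins overall but not every group — no Simpson reversal.

No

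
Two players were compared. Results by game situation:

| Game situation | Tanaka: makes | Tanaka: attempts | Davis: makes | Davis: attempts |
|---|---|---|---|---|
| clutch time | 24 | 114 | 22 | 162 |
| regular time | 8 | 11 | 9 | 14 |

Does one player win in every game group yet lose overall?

No

Clutch time: Tanaka 24/114 = 21.1%, Davis 22/162 = 13.6% → Tanaka
Regular time: Tanaka 8/11 = 72.7%, Davis 9/14 = 64.3% → Tanaka
Overall: Tanaka 32/125 = 25.6%, Davis 31/176 = 17.6% → Tanaka
Tanaka wins overall and in every game group — no reversal.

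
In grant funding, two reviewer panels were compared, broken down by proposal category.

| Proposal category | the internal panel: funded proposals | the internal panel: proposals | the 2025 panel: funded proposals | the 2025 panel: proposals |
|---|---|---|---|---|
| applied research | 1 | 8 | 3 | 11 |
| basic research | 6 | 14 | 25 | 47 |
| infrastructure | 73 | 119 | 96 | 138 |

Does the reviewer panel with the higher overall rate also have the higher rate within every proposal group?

Yes

Applied research: the internal panel 1/8 = 12.5%, the 2025 panel 3/11 = 27.3% → the 2025 panel
Basic research: the internal panel 6/14 = 42.9%, the 2025 panel 25/47 = 53.2% → the 2025 panel
Infrastructure: the internal panel 73/119 = 61.3%, the 2025 panel 96/138 = 69.6% → the 2025 panel
Overall: the internal panel 80/141 = 56.7%, the 2025 panel 124/196 = 63.3% → the 2025 panel
The 2025 panel wins overall and in every proposal group — no reversal.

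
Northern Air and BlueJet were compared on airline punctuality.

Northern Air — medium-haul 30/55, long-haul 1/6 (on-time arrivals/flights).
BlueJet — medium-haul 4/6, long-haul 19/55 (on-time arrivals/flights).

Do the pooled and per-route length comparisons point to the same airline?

No

Medium-haul: Northern Air 30/55 = 54.5%, BlueJet 4/6 = 66.7% → BlueJet
Long-haul: Northern Air 1/6 = 16.7%, BlueJet 19/55 = 34.5% → BlueJet
Overall: Northern Air 31/61 = 50.8%, BlueJet 23/61 = 37.7% → Northern Air
BlueJet wins each route group but Northern Air wins overall — the comparison reverses. BlueJet's flights skew toward long-haul, which has a lower base rate.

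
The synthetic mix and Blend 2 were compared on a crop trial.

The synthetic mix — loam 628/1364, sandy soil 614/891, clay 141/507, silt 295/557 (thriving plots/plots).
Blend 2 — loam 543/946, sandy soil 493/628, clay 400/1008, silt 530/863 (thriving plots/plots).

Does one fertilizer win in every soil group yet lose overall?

No

Loam: the synthetic mix 628/1364 = 46.0%, Blend 2 543/946 = 57.4% → Blend 2
Sandy soil: the synthetic mix 614/891 = 68.9%, Blend 2 493/628 = 78.5% → Blend 2
Clay: the synthetic mix 141/507 = 27.8%, Blend 2 400/1008 = 39.7% → Blend 2
Silt: the synthetic mix 295/557 = 53.0%, Blend 2 530/863 = 61.4% → Blend 2
Overall: the synthetic mix 1678/3319 = 50.6%, Blend 2 1966/3445 = 57.1% → Blend 2
Blend 2 wins overall and in every soil group — no reversal.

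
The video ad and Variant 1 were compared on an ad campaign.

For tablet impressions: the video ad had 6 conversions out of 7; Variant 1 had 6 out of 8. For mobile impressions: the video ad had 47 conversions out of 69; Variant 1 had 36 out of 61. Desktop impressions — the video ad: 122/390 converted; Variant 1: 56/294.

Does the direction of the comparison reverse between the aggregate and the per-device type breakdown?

Tablet: the video ad 6/7 = 85.7%, Variant 1 6/8 = 75.0% → the video ad
Mobile: the video ad 47/69 = 68.1%, Variant 1 36/61 = 59.0% → the video ad
Desktop: the video ad 122/390 = 31.3%, Variant 1 56/294 = 19.0% → the video ad
Overall: the video ad 175/466 = 37.6%, Variant 1 98/363 = 27.0% → the video ad
The video ad wins overall and in every device group — no reversal.

No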